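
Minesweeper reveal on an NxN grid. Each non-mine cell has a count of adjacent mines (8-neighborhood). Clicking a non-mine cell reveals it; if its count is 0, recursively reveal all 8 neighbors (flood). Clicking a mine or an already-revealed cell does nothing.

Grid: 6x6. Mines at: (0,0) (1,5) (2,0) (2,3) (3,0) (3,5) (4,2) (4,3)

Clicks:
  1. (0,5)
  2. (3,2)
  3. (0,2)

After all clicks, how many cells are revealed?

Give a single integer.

Answer: 10

Derivation:
Click 1 (0,5) count=1: revealed 1 new [(0,5)] -> total=1
Click 2 (3,2) count=3: revealed 1 new [(3,2)] -> total=2
Click 3 (0,2) count=0: revealed 8 new [(0,1) (0,2) (0,3) (0,4) (1,1) (1,2) (1,3) (1,4)] -> total=10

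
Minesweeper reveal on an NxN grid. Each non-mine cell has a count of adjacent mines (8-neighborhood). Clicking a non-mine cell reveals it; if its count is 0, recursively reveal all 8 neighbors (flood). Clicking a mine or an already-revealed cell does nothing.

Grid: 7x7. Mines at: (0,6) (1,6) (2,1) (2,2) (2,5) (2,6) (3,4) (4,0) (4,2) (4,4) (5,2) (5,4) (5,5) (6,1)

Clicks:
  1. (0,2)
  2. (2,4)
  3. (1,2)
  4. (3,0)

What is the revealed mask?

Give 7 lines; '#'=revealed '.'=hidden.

Answer: ######.
######.
....#..
#......
.......
.......
.......

Derivation:
Click 1 (0,2) count=0: revealed 12 new [(0,0) (0,1) (0,2) (0,3) (0,4) (0,5) (1,0) (1,1) (1,2) (1,3) (1,4) (1,5)] -> total=12
Click 2 (2,4) count=2: revealed 1 new [(2,4)] -> total=13
Click 3 (1,2) count=2: revealed 0 new [(none)] -> total=13
Click 4 (3,0) count=2: revealed 1 new [(3,0)] -> total=14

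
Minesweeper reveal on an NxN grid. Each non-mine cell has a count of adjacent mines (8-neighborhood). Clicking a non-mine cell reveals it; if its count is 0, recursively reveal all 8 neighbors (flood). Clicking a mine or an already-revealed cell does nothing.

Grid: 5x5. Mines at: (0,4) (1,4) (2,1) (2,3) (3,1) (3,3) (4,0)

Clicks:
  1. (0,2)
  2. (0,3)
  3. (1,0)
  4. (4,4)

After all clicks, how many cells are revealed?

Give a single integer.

Answer: 9

Derivation:
Click 1 (0,2) count=0: revealed 8 new [(0,0) (0,1) (0,2) (0,3) (1,0) (1,1) (1,2) (1,3)] -> total=8
Click 2 (0,3) count=2: revealed 0 new [(none)] -> total=8
Click 3 (1,0) count=1: revealed 0 new [(none)] -> total=8
Click 4 (4,4) count=1: revealed 1 new [(4,4)] -> total=9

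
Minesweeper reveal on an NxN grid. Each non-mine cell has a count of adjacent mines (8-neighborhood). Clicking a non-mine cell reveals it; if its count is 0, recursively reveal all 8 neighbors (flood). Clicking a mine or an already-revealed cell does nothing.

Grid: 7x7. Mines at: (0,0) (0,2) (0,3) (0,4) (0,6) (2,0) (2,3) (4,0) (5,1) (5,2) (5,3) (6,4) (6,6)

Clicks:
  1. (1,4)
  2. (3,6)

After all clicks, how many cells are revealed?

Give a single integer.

Answer: 15

Derivation:
Click 1 (1,4) count=3: revealed 1 new [(1,4)] -> total=1
Click 2 (3,6) count=0: revealed 14 new [(1,5) (1,6) (2,4) (2,5) (2,6) (3,4) (3,5) (3,6) (4,4) (4,5) (4,6) (5,4) (5,5) (5,6)] -> total=15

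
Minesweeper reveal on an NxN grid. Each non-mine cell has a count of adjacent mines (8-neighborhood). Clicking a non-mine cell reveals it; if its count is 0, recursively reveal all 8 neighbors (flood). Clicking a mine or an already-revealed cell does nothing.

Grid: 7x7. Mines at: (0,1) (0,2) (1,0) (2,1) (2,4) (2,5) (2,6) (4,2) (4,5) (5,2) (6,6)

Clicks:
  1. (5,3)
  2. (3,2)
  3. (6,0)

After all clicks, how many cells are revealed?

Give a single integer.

Click 1 (5,3) count=2: revealed 1 new [(5,3)] -> total=1
Click 2 (3,2) count=2: revealed 1 new [(3,2)] -> total=2
Click 3 (6,0) count=0: revealed 8 new [(3,0) (3,1) (4,0) (4,1) (5,0) (5,1) (6,0) (6,1)] -> total=10

Answer: 10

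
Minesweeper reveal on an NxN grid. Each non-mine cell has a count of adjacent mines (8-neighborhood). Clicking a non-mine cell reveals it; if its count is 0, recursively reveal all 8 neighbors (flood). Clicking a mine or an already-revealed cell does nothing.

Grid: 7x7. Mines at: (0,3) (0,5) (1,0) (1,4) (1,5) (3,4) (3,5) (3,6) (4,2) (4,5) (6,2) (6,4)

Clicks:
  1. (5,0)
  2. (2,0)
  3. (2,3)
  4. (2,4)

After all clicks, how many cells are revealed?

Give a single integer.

Click 1 (5,0) count=0: revealed 10 new [(2,0) (2,1) (3,0) (3,1) (4,0) (4,1) (5,0) (5,1) (6,0) (6,1)] -> total=10
Click 2 (2,0) count=1: revealed 0 new [(none)] -> total=10
Click 3 (2,3) count=2: revealed 1 new [(2,3)] -> total=11
Click 4 (2,4) count=4: revealed 1 new [(2,4)] -> total=12

Answer: 12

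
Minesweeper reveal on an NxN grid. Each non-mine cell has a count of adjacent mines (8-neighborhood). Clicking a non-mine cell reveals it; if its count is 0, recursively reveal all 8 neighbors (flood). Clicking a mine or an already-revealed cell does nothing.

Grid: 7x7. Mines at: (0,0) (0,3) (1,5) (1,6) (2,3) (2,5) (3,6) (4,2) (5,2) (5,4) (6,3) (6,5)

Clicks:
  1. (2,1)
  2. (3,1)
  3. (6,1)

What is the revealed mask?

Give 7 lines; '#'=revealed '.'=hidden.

Click 1 (2,1) count=0: revealed 15 new [(1,0) (1,1) (1,2) (2,0) (2,1) (2,2) (3,0) (3,1) (3,2) (4,0) (4,1) (5,0) (5,1) (6,0) (6,1)] -> total=15
Click 2 (3,1) count=1: revealed 0 new [(none)] -> total=15
Click 3 (6,1) count=1: revealed 0 new [(none)] -> total=15

Answer: .......
###....
###....
###....
##.....
##.....
##.....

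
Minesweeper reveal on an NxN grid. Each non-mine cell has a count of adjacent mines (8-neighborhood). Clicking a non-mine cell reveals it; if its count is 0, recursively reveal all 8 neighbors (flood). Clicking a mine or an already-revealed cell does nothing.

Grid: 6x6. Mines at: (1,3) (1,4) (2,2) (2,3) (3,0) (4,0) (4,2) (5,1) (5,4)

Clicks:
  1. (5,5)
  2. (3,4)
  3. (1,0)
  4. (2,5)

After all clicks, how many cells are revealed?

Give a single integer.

Answer: 11

Derivation:
Click 1 (5,5) count=1: revealed 1 new [(5,5)] -> total=1
Click 2 (3,4) count=1: revealed 1 new [(3,4)] -> total=2
Click 3 (1,0) count=0: revealed 8 new [(0,0) (0,1) (0,2) (1,0) (1,1) (1,2) (2,0) (2,1)] -> total=10
Click 4 (2,5) count=1: revealed 1 new [(2,5)] -> total=11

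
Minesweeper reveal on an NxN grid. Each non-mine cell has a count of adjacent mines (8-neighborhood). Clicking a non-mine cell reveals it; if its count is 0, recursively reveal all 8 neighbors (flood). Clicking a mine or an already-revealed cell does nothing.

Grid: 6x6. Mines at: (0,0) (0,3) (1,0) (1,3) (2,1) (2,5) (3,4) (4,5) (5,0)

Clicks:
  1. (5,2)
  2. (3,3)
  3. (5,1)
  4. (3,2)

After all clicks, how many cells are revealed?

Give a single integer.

Click 1 (5,2) count=0: revealed 11 new [(3,1) (3,2) (3,3) (4,1) (4,2) (4,3) (4,4) (5,1) (5,2) (5,3) (5,4)] -> total=11
Click 2 (3,3) count=1: revealed 0 new [(none)] -> total=11
Click 3 (5,1) count=1: revealed 0 new [(none)] -> total=11
Click 4 (3,2) count=1: revealed 0 new [(none)] -> total=11

Answer: 11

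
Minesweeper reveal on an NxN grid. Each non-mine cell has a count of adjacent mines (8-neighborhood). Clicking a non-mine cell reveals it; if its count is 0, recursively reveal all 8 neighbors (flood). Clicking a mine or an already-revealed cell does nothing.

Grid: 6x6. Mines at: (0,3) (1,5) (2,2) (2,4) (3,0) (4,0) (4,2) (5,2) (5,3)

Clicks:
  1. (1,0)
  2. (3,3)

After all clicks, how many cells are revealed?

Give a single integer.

Answer: 9

Derivation:
Click 1 (1,0) count=0: revealed 8 new [(0,0) (0,1) (0,2) (1,0) (1,1) (1,2) (2,0) (2,1)] -> total=8
Click 2 (3,3) count=3: revealed 1 new [(3,3)] -> total=9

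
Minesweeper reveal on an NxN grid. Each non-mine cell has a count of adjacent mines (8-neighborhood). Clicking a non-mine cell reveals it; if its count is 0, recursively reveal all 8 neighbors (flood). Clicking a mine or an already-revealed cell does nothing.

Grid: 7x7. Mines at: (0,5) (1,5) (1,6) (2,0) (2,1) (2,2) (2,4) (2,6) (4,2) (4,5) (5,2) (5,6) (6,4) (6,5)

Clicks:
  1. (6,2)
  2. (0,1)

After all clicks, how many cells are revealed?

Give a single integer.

Click 1 (6,2) count=1: revealed 1 new [(6,2)] -> total=1
Click 2 (0,1) count=0: revealed 10 new [(0,0) (0,1) (0,2) (0,3) (0,4) (1,0) (1,1) (1,2) (1,3) (1,4)] -> total=11

Answer: 11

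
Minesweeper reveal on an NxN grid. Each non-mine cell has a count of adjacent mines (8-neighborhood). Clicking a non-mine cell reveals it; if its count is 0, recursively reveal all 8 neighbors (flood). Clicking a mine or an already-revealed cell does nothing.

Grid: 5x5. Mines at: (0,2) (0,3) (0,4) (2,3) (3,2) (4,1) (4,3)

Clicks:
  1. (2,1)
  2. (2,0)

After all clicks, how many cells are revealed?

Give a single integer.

Answer: 8

Derivation:
Click 1 (2,1) count=1: revealed 1 new [(2,1)] -> total=1
Click 2 (2,0) count=0: revealed 7 new [(0,0) (0,1) (1,0) (1,1) (2,0) (3,0) (3,1)] -> total=8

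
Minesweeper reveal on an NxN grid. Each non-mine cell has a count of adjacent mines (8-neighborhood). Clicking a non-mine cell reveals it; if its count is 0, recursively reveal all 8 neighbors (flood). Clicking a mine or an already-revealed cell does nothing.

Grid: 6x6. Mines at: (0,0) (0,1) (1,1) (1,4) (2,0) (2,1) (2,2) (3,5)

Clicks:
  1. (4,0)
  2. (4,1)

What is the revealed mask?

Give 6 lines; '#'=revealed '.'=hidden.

Answer: ......
......
......
#####.
######
######

Derivation:
Click 1 (4,0) count=0: revealed 17 new [(3,0) (3,1) (3,2) (3,3) (3,4) (4,0) (4,1) (4,2) (4,3) (4,4) (4,5) (5,0) (5,1) (5,2) (5,3) (5,4) (5,5)] -> total=17
Click 2 (4,1) count=0: revealed 0 new [(none)] -> total=17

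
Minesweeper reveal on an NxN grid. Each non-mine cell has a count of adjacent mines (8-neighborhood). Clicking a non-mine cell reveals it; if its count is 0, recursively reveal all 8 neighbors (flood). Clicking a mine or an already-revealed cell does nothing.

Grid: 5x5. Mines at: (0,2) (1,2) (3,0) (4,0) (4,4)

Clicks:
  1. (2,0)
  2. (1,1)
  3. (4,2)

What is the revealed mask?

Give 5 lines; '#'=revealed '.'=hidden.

Click 1 (2,0) count=1: revealed 1 new [(2,0)] -> total=1
Click 2 (1,1) count=2: revealed 1 new [(1,1)] -> total=2
Click 3 (4,2) count=0: revealed 9 new [(2,1) (2,2) (2,3) (3,1) (3,2) (3,3) (4,1) (4,2) (4,3)] -> total=11

Answer: .....
.#...
####.
.###.
.###.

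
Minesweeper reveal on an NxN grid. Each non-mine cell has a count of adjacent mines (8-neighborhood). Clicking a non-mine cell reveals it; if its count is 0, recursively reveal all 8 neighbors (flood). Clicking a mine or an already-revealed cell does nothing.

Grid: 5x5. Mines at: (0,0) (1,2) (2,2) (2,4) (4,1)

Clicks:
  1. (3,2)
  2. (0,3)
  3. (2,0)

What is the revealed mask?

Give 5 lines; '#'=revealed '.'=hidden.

Click 1 (3,2) count=2: revealed 1 new [(3,2)] -> total=1
Click 2 (0,3) count=1: revealed 1 new [(0,3)] -> total=2
Click 3 (2,0) count=0: revealed 6 new [(1,0) (1,1) (2,0) (2,1) (3,0) (3,1)] -> total=8

Answer: ...#.
##...
##...
###..
.....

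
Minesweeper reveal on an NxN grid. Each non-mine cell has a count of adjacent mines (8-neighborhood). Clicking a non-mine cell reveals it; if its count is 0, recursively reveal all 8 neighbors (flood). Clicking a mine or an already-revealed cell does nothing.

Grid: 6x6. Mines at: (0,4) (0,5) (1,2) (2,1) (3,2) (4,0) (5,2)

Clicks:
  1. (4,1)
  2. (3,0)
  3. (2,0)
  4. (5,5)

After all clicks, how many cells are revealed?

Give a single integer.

Answer: 18

Derivation:
Click 1 (4,1) count=3: revealed 1 new [(4,1)] -> total=1
Click 2 (3,0) count=2: revealed 1 new [(3,0)] -> total=2
Click 3 (2,0) count=1: revealed 1 new [(2,0)] -> total=3
Click 4 (5,5) count=0: revealed 15 new [(1,3) (1,4) (1,5) (2,3) (2,4) (2,5) (3,3) (3,4) (3,5) (4,3) (4,4) (4,5) (5,3) (5,4) (5,5)] -> total=18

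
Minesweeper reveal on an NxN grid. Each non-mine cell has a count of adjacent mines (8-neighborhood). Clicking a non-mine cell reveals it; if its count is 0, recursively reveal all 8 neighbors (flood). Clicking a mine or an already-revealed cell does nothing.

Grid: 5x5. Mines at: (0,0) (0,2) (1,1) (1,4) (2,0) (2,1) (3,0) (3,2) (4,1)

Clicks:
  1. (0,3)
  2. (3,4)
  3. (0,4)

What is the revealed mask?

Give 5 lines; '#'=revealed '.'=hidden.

Click 1 (0,3) count=2: revealed 1 new [(0,3)] -> total=1
Click 2 (3,4) count=0: revealed 6 new [(2,3) (2,4) (3,3) (3,4) (4,3) (4,4)] -> total=7
Click 3 (0,4) count=1: revealed 1 new [(0,4)] -> total=8

Answer: ...##
.....
...##
...##
...##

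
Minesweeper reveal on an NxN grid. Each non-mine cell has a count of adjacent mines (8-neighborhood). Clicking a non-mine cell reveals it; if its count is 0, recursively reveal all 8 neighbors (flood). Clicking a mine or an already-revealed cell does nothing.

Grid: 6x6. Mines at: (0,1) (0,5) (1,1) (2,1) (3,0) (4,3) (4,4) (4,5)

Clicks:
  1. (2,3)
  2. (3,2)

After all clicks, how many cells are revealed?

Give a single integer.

Answer: 15

Derivation:
Click 1 (2,3) count=0: revealed 15 new [(0,2) (0,3) (0,4) (1,2) (1,3) (1,4) (1,5) (2,2) (2,3) (2,4) (2,5) (3,2) (3,3) (3,4) (3,5)] -> total=15
Click 2 (3,2) count=2: revealed 0 new [(none)] -> total=15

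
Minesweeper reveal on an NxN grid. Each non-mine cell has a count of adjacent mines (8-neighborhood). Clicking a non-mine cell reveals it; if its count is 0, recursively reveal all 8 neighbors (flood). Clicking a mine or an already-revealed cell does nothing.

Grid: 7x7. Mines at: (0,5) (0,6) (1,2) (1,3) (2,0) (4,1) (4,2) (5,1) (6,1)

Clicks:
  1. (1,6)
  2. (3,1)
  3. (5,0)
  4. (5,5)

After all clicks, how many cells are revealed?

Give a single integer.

Click 1 (1,6) count=2: revealed 1 new [(1,6)] -> total=1
Click 2 (3,1) count=3: revealed 1 new [(3,1)] -> total=2
Click 3 (5,0) count=3: revealed 1 new [(5,0)] -> total=3
Click 4 (5,5) count=0: revealed 24 new [(1,4) (1,5) (2,3) (2,4) (2,5) (2,6) (3,3) (3,4) (3,5) (3,6) (4,3) (4,4) (4,5) (4,6) (5,2) (5,3) (5,4) (5,5) (5,6) (6,2) (6,3) (6,4) (6,5) (6,6)] -> total=27

Answer: 27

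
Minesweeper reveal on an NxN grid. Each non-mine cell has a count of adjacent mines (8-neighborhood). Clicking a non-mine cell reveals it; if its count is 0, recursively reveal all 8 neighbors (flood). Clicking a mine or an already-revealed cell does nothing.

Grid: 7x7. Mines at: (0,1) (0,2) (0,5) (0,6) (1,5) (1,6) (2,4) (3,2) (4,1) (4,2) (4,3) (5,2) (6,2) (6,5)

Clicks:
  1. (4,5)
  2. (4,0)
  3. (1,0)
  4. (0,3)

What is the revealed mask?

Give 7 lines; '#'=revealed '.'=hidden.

Click 1 (4,5) count=0: revealed 11 new [(2,5) (2,6) (3,4) (3,5) (3,6) (4,4) (4,5) (4,6) (5,4) (5,5) (5,6)] -> total=11
Click 2 (4,0) count=1: revealed 1 new [(4,0)] -> total=12
Click 3 (1,0) count=1: revealed 1 new [(1,0)] -> total=13
Click 4 (0,3) count=1: revealed 1 new [(0,3)] -> total=14

Answer: ...#...
#......
.....##
....###
#...###
....###
.......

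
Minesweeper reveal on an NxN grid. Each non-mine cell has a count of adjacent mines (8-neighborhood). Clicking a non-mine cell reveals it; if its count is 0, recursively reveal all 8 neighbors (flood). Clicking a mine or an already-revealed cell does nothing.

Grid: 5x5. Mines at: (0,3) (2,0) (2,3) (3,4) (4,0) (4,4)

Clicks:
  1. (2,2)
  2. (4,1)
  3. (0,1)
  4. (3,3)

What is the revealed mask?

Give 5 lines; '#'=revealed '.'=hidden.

Answer: ###..
###..
..#..
...#.
.#...

Derivation:
Click 1 (2,2) count=1: revealed 1 new [(2,2)] -> total=1
Click 2 (4,1) count=1: revealed 1 new [(4,1)] -> total=2
Click 3 (0,1) count=0: revealed 6 new [(0,0) (0,1) (0,2) (1,0) (1,1) (1,2)] -> total=8
Click 4 (3,3) count=3: revealed 1 new [(3,3)] -> total=9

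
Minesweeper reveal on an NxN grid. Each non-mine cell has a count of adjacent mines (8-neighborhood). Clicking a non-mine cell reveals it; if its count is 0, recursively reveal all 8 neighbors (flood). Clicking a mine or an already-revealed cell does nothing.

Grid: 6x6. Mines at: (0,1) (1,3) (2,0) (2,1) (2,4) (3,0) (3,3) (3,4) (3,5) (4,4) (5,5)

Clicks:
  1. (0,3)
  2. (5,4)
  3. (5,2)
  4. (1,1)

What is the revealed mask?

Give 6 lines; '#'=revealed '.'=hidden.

Click 1 (0,3) count=1: revealed 1 new [(0,3)] -> total=1
Click 2 (5,4) count=2: revealed 1 new [(5,4)] -> total=2
Click 3 (5,2) count=0: revealed 8 new [(4,0) (4,1) (4,2) (4,3) (5,0) (5,1) (5,2) (5,3)] -> total=10
Click 4 (1,1) count=3: revealed 1 new [(1,1)] -> total=11

Answer: ...#..
.#....
......
......
####..
#####.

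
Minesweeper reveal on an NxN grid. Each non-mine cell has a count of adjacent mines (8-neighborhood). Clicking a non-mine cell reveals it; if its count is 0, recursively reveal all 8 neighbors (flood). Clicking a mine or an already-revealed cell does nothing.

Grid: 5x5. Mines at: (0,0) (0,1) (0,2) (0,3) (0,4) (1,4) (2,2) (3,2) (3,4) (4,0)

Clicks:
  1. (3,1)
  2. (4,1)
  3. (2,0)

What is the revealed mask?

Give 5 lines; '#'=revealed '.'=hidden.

Click 1 (3,1) count=3: revealed 1 new [(3,1)] -> total=1
Click 2 (4,1) count=2: revealed 1 new [(4,1)] -> total=2
Click 3 (2,0) count=0: revealed 5 new [(1,0) (1,1) (2,0) (2,1) (3,0)] -> total=7

Answer: .....
##...
##...
##...
.#...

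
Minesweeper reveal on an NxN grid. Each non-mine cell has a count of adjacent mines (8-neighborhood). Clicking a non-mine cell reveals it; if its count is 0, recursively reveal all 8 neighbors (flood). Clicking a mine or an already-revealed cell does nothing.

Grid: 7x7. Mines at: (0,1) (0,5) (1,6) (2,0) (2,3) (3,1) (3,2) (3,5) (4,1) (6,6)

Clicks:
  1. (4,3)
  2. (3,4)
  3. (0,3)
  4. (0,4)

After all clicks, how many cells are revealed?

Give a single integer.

Click 1 (4,3) count=1: revealed 1 new [(4,3)] -> total=1
Click 2 (3,4) count=2: revealed 1 new [(3,4)] -> total=2
Click 3 (0,3) count=0: revealed 6 new [(0,2) (0,3) (0,4) (1,2) (1,3) (1,4)] -> total=8
Click 4 (0,4) count=1: revealed 0 new [(none)] -> total=8

Answer: 8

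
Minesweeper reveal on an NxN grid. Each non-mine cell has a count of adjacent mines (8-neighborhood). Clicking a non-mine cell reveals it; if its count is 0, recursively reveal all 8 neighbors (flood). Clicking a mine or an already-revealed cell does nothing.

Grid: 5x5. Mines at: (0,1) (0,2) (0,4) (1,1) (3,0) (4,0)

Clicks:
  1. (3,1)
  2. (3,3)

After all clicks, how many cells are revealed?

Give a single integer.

Answer: 15

Derivation:
Click 1 (3,1) count=2: revealed 1 new [(3,1)] -> total=1
Click 2 (3,3) count=0: revealed 14 new [(1,2) (1,3) (1,4) (2,1) (2,2) (2,3) (2,4) (3,2) (3,3) (3,4) (4,1) (4,2) (4,3) (4,4)] -> total=15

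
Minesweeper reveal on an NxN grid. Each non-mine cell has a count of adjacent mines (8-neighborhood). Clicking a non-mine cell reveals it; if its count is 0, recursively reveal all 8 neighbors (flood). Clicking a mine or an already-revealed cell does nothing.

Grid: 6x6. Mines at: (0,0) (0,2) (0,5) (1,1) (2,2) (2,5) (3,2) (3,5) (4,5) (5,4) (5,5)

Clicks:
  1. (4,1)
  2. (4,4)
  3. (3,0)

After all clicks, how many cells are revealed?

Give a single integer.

Answer: 13

Derivation:
Click 1 (4,1) count=1: revealed 1 new [(4,1)] -> total=1
Click 2 (4,4) count=4: revealed 1 new [(4,4)] -> total=2
Click 3 (3,0) count=0: revealed 11 new [(2,0) (2,1) (3,0) (3,1) (4,0) (4,2) (4,3) (5,0) (5,1) (5,2) (5,3)] -> total=13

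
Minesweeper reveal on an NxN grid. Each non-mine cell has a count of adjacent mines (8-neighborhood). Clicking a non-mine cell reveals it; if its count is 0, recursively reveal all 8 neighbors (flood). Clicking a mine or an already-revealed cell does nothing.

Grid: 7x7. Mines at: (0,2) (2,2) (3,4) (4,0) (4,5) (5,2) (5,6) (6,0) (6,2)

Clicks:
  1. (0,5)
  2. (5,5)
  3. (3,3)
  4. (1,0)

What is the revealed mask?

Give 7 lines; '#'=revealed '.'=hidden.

Answer: ##.####
##.####
##.####
##.#.##
.......
.....#.
.......

Derivation:
Click 1 (0,5) count=0: revealed 14 new [(0,3) (0,4) (0,5) (0,6) (1,3) (1,4) (1,5) (1,6) (2,3) (2,4) (2,5) (2,6) (3,5) (3,6)] -> total=14
Click 2 (5,5) count=2: revealed 1 new [(5,5)] -> total=15
Click 3 (3,3) count=2: revealed 1 new [(3,3)] -> total=16
Click 4 (1,0) count=0: revealed 8 new [(0,0) (0,1) (1,0) (1,1) (2,0) (2,1) (3,0) (3,1)] -> total=24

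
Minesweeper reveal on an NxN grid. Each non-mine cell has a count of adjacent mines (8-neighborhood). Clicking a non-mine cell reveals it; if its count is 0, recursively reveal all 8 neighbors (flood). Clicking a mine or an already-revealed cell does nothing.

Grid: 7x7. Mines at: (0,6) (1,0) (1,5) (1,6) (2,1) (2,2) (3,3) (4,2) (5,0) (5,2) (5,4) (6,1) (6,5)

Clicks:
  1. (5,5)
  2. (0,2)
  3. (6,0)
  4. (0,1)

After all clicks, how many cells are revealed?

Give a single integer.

Click 1 (5,5) count=2: revealed 1 new [(5,5)] -> total=1
Click 2 (0,2) count=0: revealed 8 new [(0,1) (0,2) (0,3) (0,4) (1,1) (1,2) (1,3) (1,4)] -> total=9
Click 3 (6,0) count=2: revealed 1 new [(6,0)] -> total=10
Click 4 (0,1) count=1: revealed 0 new [(none)] -> total=10

Answer: 10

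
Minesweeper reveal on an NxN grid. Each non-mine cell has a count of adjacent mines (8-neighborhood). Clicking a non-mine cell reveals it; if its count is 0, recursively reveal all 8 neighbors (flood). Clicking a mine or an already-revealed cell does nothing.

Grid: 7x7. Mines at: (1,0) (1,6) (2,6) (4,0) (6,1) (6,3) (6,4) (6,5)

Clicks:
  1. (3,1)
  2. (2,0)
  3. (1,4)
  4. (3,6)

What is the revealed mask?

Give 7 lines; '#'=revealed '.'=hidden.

Answer: .#####.
.#####.
######.
.######
.######
.######
.......

Derivation:
Click 1 (3,1) count=1: revealed 1 new [(3,1)] -> total=1
Click 2 (2,0) count=1: revealed 1 new [(2,0)] -> total=2
Click 3 (1,4) count=0: revealed 32 new [(0,1) (0,2) (0,3) (0,4) (0,5) (1,1) (1,2) (1,3) (1,4) (1,5) (2,1) (2,2) (2,3) (2,4) (2,5) (3,2) (3,3) (3,4) (3,5) (3,6) (4,1) (4,2) (4,3) (4,4) (4,5) (4,6) (5,1) (5,2) (5,3) (5,4) (5,5) (5,6)] -> total=34
Click 4 (3,6) count=1: revealed 0 new [(none)] -> total=34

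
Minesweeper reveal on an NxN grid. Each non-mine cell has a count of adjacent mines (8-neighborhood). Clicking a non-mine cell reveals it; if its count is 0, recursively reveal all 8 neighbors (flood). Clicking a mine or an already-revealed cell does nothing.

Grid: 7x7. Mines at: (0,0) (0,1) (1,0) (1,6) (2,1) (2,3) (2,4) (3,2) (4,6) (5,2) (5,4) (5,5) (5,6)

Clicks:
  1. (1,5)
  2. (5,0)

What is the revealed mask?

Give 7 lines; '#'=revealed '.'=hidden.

Click 1 (1,5) count=2: revealed 1 new [(1,5)] -> total=1
Click 2 (5,0) count=0: revealed 8 new [(3,0) (3,1) (4,0) (4,1) (5,0) (5,1) (6,0) (6,1)] -> total=9

Answer: .......
.....#.
.......
##.....
##.....
##.....
##.....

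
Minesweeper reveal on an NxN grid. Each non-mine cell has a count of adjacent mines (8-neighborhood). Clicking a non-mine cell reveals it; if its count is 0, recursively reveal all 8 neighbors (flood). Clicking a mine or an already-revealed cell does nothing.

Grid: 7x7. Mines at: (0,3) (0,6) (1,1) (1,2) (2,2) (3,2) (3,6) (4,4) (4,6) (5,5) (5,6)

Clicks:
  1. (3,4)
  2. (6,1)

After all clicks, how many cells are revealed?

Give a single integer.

Answer: 19

Derivation:
Click 1 (3,4) count=1: revealed 1 new [(3,4)] -> total=1
Click 2 (6,1) count=0: revealed 18 new [(2,0) (2,1) (3,0) (3,1) (4,0) (4,1) (4,2) (4,3) (5,0) (5,1) (5,2) (5,3) (5,4) (6,0) (6,1) (6,2) (6,3) (6,4)] -> total=19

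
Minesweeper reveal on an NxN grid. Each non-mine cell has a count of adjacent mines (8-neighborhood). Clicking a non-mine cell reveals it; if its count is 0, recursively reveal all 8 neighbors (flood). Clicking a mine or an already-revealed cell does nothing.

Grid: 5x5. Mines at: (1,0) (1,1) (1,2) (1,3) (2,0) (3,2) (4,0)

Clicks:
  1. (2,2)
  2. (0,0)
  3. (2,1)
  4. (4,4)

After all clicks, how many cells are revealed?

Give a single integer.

Click 1 (2,2) count=4: revealed 1 new [(2,2)] -> total=1
Click 2 (0,0) count=2: revealed 1 new [(0,0)] -> total=2
Click 3 (2,1) count=5: revealed 1 new [(2,1)] -> total=3
Click 4 (4,4) count=0: revealed 6 new [(2,3) (2,4) (3,3) (3,4) (4,3) (4,4)] -> total=9

Answer: 9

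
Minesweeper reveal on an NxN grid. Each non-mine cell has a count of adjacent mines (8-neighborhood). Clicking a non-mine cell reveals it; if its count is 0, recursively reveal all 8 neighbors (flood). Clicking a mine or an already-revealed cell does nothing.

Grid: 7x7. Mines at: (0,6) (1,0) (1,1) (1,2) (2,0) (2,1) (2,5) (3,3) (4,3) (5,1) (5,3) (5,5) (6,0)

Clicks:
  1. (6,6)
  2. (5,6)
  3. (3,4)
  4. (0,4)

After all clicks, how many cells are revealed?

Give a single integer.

Click 1 (6,6) count=1: revealed 1 new [(6,6)] -> total=1
Click 2 (5,6) count=1: revealed 1 new [(5,6)] -> total=2
Click 3 (3,4) count=3: revealed 1 new [(3,4)] -> total=3
Click 4 (0,4) count=0: revealed 6 new [(0,3) (0,4) (0,5) (1,3) (1,4) (1,5)] -> total=9

Answer: 9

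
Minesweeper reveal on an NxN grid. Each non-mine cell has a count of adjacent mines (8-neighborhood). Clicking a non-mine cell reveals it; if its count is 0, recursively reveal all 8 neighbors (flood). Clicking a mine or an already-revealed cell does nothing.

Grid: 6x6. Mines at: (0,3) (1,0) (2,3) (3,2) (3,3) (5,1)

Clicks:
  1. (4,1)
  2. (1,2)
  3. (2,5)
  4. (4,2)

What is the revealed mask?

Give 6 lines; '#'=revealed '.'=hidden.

Answer: ....##
..#.##
....##
....##
.#####
..####

Derivation:
Click 1 (4,1) count=2: revealed 1 new [(4,1)] -> total=1
Click 2 (1,2) count=2: revealed 1 new [(1,2)] -> total=2
Click 3 (2,5) count=0: revealed 16 new [(0,4) (0,5) (1,4) (1,5) (2,4) (2,5) (3,4) (3,5) (4,2) (4,3) (4,4) (4,5) (5,2) (5,3) (5,4) (5,5)] -> total=18
Click 4 (4,2) count=3: revealed 0 new [(none)] -> total=18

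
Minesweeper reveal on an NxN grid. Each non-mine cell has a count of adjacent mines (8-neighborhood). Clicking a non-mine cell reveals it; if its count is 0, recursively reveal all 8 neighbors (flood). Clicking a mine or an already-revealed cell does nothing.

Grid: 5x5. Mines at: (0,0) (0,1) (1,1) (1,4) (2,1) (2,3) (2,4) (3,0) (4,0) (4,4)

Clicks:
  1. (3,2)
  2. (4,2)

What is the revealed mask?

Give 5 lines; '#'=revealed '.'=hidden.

Click 1 (3,2) count=2: revealed 1 new [(3,2)] -> total=1
Click 2 (4,2) count=0: revealed 5 new [(3,1) (3,3) (4,1) (4,2) (4,3)] -> total=6

Answer: .....
.....
.....
.###.
.###.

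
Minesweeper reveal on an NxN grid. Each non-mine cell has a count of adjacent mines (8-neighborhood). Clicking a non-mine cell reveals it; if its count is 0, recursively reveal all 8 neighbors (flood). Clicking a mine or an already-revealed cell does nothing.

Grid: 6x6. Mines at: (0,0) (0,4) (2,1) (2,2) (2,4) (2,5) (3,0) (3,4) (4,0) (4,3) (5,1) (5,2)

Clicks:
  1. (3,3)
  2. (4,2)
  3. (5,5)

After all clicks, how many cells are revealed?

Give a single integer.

Click 1 (3,3) count=4: revealed 1 new [(3,3)] -> total=1
Click 2 (4,2) count=3: revealed 1 new [(4,2)] -> total=2
Click 3 (5,5) count=0: revealed 4 new [(4,4) (4,5) (5,4) (5,5)] -> total=6

Answer: 6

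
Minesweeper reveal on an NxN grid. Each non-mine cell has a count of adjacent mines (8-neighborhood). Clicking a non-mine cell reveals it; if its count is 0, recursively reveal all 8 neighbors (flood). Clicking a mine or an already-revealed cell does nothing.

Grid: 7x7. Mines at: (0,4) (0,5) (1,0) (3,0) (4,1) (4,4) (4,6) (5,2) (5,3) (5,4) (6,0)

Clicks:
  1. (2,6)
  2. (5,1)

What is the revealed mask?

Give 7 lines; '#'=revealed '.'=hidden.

Click 1 (2,6) count=0: revealed 21 new [(0,1) (0,2) (0,3) (1,1) (1,2) (1,3) (1,4) (1,5) (1,6) (2,1) (2,2) (2,3) (2,4) (2,5) (2,6) (3,1) (3,2) (3,3) (3,4) (3,5) (3,6)] -> total=21
Click 2 (5,1) count=3: revealed 1 new [(5,1)] -> total=22

Answer: .###...
.######
.######
.######
.......
.#.....
.......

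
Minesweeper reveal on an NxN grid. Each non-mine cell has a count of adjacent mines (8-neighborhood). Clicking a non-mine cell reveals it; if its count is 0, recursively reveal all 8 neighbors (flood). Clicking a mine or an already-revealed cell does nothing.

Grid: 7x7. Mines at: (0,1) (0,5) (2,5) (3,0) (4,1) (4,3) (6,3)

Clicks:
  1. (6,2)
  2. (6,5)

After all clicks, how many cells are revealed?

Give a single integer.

Click 1 (6,2) count=1: revealed 1 new [(6,2)] -> total=1
Click 2 (6,5) count=0: revealed 12 new [(3,4) (3,5) (3,6) (4,4) (4,5) (4,6) (5,4) (5,5) (5,6) (6,4) (6,5) (6,6)] -> total=13

Answer: 13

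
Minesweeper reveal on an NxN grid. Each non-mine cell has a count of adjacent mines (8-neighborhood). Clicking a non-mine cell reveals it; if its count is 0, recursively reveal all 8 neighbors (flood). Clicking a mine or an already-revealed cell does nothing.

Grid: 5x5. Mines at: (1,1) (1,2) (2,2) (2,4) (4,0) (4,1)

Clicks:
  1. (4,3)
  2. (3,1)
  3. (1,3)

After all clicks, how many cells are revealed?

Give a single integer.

Click 1 (4,3) count=0: revealed 6 new [(3,2) (3,3) (3,4) (4,2) (4,3) (4,4)] -> total=6
Click 2 (3,1) count=3: revealed 1 new [(3,1)] -> total=7
Click 3 (1,3) count=3: revealed 1 new [(1,3)] -> total=8

Answer: 8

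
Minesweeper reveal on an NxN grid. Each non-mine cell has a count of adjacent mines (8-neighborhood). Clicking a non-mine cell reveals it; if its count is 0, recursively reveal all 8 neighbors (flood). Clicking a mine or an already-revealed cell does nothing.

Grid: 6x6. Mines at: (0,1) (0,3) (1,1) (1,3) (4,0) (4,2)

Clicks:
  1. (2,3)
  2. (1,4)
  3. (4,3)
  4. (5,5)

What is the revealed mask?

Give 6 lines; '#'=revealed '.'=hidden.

Answer: ....##
....##
...###
...###
...###
...###

Derivation:
Click 1 (2,3) count=1: revealed 1 new [(2,3)] -> total=1
Click 2 (1,4) count=2: revealed 1 new [(1,4)] -> total=2
Click 3 (4,3) count=1: revealed 1 new [(4,3)] -> total=3
Click 4 (5,5) count=0: revealed 13 new [(0,4) (0,5) (1,5) (2,4) (2,5) (3,3) (3,4) (3,5) (4,4) (4,5) (5,3) (5,4) (5,5)] -> total=16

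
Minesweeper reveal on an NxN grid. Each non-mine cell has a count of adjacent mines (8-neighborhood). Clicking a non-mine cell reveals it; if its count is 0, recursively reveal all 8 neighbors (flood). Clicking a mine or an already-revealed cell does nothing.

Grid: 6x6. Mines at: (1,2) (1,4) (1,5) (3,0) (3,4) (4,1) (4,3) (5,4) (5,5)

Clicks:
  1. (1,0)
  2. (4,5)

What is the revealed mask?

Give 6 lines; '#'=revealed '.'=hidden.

Click 1 (1,0) count=0: revealed 6 new [(0,0) (0,1) (1,0) (1,1) (2,0) (2,1)] -> total=6
Click 2 (4,5) count=3: revealed 1 new [(4,5)] -> total=7

Answer: ##....
##....
##....
......
.....#
......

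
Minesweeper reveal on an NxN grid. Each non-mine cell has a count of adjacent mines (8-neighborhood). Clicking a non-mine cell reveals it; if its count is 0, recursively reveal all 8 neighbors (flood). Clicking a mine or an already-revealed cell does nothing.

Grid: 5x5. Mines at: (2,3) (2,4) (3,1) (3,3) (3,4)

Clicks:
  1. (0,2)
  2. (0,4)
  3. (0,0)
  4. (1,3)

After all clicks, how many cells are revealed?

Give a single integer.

Click 1 (0,2) count=0: revealed 13 new [(0,0) (0,1) (0,2) (0,3) (0,4) (1,0) (1,1) (1,2) (1,3) (1,4) (2,0) (2,1) (2,2)] -> total=13
Click 2 (0,4) count=0: revealed 0 new [(none)] -> total=13
Click 3 (0,0) count=0: revealed 0 new [(none)] -> total=13
Click 4 (1,3) count=2: revealed 0 new [(none)] -> total=13

Answer: 13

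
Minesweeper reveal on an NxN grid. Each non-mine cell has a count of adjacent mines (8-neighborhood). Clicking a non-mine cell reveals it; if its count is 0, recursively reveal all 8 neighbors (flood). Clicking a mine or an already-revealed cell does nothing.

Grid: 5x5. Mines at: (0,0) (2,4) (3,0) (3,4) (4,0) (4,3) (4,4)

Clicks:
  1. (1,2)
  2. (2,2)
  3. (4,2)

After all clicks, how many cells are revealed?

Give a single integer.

Click 1 (1,2) count=0: revealed 14 new [(0,1) (0,2) (0,3) (0,4) (1,1) (1,2) (1,3) (1,4) (2,1) (2,2) (2,3) (3,1) (3,2) (3,3)] -> total=14
Click 2 (2,2) count=0: revealed 0 new [(none)] -> total=14
Click 3 (4,2) count=1: revealed 1 new [(4,2)] -> total=15

Answer: 15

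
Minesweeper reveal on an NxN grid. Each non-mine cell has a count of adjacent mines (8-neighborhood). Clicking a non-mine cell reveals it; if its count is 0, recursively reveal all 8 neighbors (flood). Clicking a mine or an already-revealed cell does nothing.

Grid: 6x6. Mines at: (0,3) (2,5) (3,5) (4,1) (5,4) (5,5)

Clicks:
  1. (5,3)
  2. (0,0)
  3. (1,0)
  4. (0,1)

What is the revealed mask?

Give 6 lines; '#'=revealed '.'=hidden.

Click 1 (5,3) count=1: revealed 1 new [(5,3)] -> total=1
Click 2 (0,0) count=0: revealed 21 new [(0,0) (0,1) (0,2) (1,0) (1,1) (1,2) (1,3) (1,4) (2,0) (2,1) (2,2) (2,3) (2,4) (3,0) (3,1) (3,2) (3,3) (3,4) (4,2) (4,3) (4,4)] -> total=22
Click 3 (1,0) count=0: revealed 0 new [(none)] -> total=22
Click 4 (0,1) count=0: revealed 0 new [(none)] -> total=22

Answer: ###...
#####.
#####.
#####.
..###.
...#..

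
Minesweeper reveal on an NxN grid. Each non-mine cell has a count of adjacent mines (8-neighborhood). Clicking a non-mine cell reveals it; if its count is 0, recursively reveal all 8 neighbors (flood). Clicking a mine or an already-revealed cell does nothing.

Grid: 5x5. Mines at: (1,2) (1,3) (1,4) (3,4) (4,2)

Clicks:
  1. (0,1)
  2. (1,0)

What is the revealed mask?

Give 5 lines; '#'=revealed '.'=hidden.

Answer: ##...
##...
##...
##...
##...

Derivation:
Click 1 (0,1) count=1: revealed 1 new [(0,1)] -> total=1
Click 2 (1,0) count=0: revealed 9 new [(0,0) (1,0) (1,1) (2,0) (2,1) (3,0) (3,1) (4,0) (4,1)] -> total=10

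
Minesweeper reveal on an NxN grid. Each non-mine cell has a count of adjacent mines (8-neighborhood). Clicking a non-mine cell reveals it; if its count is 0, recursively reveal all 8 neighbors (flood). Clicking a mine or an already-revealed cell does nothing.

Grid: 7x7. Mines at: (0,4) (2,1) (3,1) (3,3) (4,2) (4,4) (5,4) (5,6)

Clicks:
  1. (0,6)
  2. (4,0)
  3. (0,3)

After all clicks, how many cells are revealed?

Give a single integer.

Click 1 (0,6) count=0: revealed 13 new [(0,5) (0,6) (1,4) (1,5) (1,6) (2,4) (2,5) (2,6) (3,4) (3,5) (3,6) (4,5) (4,6)] -> total=13
Click 2 (4,0) count=1: revealed 1 new [(4,0)] -> total=14
Click 3 (0,3) count=1: revealed 1 new [(0,3)] -> total=15

Answer: 15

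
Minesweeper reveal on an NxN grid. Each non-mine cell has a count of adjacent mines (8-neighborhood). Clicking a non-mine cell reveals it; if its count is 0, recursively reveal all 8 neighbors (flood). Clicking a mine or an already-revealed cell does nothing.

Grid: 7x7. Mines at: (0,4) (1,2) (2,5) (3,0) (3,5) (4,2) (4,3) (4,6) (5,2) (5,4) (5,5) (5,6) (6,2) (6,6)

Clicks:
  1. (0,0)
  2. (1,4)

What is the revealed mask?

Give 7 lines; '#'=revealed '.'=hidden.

Answer: ##.....
##..#..
##.....
.......
.......
.......
.......

Derivation:
Click 1 (0,0) count=0: revealed 6 new [(0,0) (0,1) (1,0) (1,1) (2,0) (2,1)] -> total=6
Click 2 (1,4) count=2: revealed 1 new [(1,4)] -> total=7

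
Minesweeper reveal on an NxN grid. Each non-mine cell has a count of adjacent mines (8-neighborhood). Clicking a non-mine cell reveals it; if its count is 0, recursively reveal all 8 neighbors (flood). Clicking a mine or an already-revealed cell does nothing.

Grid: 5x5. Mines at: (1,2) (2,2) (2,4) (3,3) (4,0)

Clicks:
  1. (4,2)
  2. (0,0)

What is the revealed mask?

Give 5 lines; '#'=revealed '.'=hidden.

Click 1 (4,2) count=1: revealed 1 new [(4,2)] -> total=1
Click 2 (0,0) count=0: revealed 8 new [(0,0) (0,1) (1,0) (1,1) (2,0) (2,1) (3,0) (3,1)] -> total=9

Answer: ##...
##...
##...
##...
..#..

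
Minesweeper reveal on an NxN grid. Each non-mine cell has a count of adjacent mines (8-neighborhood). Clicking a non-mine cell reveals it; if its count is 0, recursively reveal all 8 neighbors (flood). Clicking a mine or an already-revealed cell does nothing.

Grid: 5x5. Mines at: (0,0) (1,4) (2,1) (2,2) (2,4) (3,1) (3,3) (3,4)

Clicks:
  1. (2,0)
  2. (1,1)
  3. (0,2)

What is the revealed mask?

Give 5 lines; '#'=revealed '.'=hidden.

Answer: .###.
.###.
#....
.....
.....

Derivation:
Click 1 (2,0) count=2: revealed 1 new [(2,0)] -> total=1
Click 2 (1,1) count=3: revealed 1 new [(1,1)] -> total=2
Click 3 (0,2) count=0: revealed 5 new [(0,1) (0,2) (0,3) (1,2) (1,3)] -> total=7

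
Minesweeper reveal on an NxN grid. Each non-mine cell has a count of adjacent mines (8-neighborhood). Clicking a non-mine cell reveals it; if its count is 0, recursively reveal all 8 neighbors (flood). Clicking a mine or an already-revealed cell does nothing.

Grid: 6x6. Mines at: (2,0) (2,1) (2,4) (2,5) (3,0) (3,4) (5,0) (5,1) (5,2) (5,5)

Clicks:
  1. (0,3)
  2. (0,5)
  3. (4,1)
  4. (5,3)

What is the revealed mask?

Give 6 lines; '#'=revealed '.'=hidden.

Click 1 (0,3) count=0: revealed 12 new [(0,0) (0,1) (0,2) (0,3) (0,4) (0,5) (1,0) (1,1) (1,2) (1,3) (1,4) (1,5)] -> total=12
Click 2 (0,5) count=0: revealed 0 new [(none)] -> total=12
Click 3 (4,1) count=4: revealed 1 new [(4,1)] -> total=13
Click 4 (5,3) count=1: revealed 1 new [(5,3)] -> total=14

Answer: ######
######
......
......
.#....
...#..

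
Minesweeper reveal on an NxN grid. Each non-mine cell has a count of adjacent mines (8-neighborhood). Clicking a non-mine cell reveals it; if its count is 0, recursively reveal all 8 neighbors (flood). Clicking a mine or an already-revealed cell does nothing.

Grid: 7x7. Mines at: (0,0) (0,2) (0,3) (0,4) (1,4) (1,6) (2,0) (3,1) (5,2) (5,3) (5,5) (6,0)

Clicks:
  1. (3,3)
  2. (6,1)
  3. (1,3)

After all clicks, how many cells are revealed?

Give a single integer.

Click 1 (3,3) count=0: revealed 15 new [(2,2) (2,3) (2,4) (2,5) (2,6) (3,2) (3,3) (3,4) (3,5) (3,6) (4,2) (4,3) (4,4) (4,5) (4,6)] -> total=15
Click 2 (6,1) count=2: revealed 1 new [(6,1)] -> total=16
Click 3 (1,3) count=4: revealed 1 new [(1,3)] -> total=17

Answer: 17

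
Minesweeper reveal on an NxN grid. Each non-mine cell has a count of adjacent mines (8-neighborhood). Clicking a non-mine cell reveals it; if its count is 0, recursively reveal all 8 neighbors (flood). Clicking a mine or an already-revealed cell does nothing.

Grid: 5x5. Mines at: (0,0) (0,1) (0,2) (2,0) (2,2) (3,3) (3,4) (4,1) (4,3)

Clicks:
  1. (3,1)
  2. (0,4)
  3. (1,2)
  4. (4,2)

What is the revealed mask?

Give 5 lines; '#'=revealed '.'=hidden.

Click 1 (3,1) count=3: revealed 1 new [(3,1)] -> total=1
Click 2 (0,4) count=0: revealed 6 new [(0,3) (0,4) (1,3) (1,4) (2,3) (2,4)] -> total=7
Click 3 (1,2) count=3: revealed 1 new [(1,2)] -> total=8
Click 4 (4,2) count=3: revealed 1 new [(4,2)] -> total=9

Answer: ...##
..###
...##
.#...
..#..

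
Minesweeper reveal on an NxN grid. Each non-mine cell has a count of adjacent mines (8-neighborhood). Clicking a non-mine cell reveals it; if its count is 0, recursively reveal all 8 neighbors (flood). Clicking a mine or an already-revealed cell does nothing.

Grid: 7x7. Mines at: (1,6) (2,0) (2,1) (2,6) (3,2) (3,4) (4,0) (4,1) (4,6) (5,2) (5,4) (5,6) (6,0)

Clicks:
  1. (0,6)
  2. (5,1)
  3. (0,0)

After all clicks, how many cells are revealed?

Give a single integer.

Click 1 (0,6) count=1: revealed 1 new [(0,6)] -> total=1
Click 2 (5,1) count=4: revealed 1 new [(5,1)] -> total=2
Click 3 (0,0) count=0: revealed 16 new [(0,0) (0,1) (0,2) (0,3) (0,4) (0,5) (1,0) (1,1) (1,2) (1,3) (1,4) (1,5) (2,2) (2,3) (2,4) (2,5)] -> total=18

Answer: 18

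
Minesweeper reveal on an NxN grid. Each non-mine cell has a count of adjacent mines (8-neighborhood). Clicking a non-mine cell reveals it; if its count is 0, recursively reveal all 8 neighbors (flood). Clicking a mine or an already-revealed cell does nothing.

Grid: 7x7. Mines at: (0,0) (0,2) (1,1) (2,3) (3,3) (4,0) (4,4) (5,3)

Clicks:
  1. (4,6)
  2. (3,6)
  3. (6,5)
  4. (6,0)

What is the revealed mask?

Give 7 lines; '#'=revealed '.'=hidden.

Click 1 (4,6) count=0: revealed 22 new [(0,3) (0,4) (0,5) (0,6) (1,3) (1,4) (1,5) (1,6) (2,4) (2,5) (2,6) (3,4) (3,5) (3,6) (4,5) (4,6) (5,4) (5,5) (5,6) (6,4) (6,5) (6,6)] -> total=22
Click 2 (3,6) count=0: revealed 0 new [(none)] -> total=22
Click 3 (6,5) count=0: revealed 0 new [(none)] -> total=22
Click 4 (6,0) count=0: revealed 6 new [(5,0) (5,1) (5,2) (6,0) (6,1) (6,2)] -> total=28

Answer: ...####
...####
....###
....###
.....##
###.###
###.###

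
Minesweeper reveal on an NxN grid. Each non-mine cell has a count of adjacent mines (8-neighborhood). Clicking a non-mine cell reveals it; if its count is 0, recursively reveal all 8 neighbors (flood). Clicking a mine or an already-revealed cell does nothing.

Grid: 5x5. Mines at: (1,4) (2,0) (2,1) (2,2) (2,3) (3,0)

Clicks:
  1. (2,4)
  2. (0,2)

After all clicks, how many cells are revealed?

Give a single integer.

Answer: 9

Derivation:
Click 1 (2,4) count=2: revealed 1 new [(2,4)] -> total=1
Click 2 (0,2) count=0: revealed 8 new [(0,0) (0,1) (0,2) (0,3) (1,0) (1,1) (1,2) (1,3)] -> total=9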